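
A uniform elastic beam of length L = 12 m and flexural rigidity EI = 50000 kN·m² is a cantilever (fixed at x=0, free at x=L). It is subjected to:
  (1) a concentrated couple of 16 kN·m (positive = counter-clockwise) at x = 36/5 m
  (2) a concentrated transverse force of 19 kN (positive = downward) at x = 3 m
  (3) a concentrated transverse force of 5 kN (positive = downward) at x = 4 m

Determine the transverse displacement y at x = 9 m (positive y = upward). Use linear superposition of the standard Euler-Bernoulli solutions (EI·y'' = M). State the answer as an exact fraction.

y(9) = -6911/937500 m

Load 1 — applied couple M₀=16 kN·m at a=36/5 m (b=L-a=24/5):
  y_1 = M₀a(2x-a)/(2EI)  [x>a] = 16·(36/5)·(2·9-(36/5))/(2·50000) = 972/78125 m
Load 2 — point force P=19 kN at a=3 m (b=L-a=9):
  y_2 = -Pa²(3x-a)/(6EI)  [x>a] = -19·3²·(3·9-3)/(6·50000) = -171/12500 m
Load 3 — point force P=5 kN at a=4 m (b=L-a=8):
  y_3 = -Pa²(3x-a)/(6EI)  [x>a] = -5·4²·(3·9-4)/(6·50000) = -23/3750 m
Superposition: y = Σ y_i = -6911/937500 m ≈ -0.007372 m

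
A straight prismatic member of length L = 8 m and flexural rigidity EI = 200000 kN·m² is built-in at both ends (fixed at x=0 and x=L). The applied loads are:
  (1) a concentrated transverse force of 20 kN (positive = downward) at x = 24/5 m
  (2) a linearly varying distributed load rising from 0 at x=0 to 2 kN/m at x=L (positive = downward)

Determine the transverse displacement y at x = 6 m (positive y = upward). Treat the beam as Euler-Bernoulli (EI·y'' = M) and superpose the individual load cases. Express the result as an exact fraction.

y(6) = -177/1000000 m

Load 1 — point force P=20 kN at a=24/5 m (b=L-a=16/5):
  y_1 = -Pa²(L-x)²(3bL-(3b+a)(L-x))/(6L³EI)  [x>a] = -20·(24/5)²·(8-6)²·(3·(16/5)·8-(3·(16/5)+(24/5))·(8-6))/(6·8³·200000) = -9/62500 m
Load 2 — triangular load w₀=2 kN/m (0→w₀ over full span):
  y_2 = -w₀x²(L-x)²(x+2L)/(120LEI) = -2·6²·(8-6)²·(6+2·8)/(120·8·200000) = -33/1000000 m
Superposition: y = Σ y_i = -177/1000000 m ≈ -0.000177 m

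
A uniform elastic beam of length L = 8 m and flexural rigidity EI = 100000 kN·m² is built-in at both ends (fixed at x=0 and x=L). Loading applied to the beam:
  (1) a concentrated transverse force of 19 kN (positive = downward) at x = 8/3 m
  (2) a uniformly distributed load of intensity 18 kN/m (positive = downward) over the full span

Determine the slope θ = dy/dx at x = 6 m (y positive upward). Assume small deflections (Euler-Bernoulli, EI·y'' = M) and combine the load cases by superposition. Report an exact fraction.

θ(6) = 127/150000 rad

Load 1 — point force P=19 kN at a=8/3 m (b=L-a=16/3):
  θ_1 = Pa²(L-x)(2bL-(3b+a)(L-x))/(2L³EI)  [x>a] = 19·(8/3)²·(8-6)·(2·(16/3)·8-(3·(16/3)+(8/3))·(8-6))/(2·8³·100000) = 19/150000 rad
Load 2 — uniform load w=18 kN/m over full span:
  θ_2 = -wx(L-x)(L-2x)/(12EI) = -18·6·(8-6)·(8-2·6)/(12·100000) = 9/12500 rad
Superposition: θ = Σ θ_i = 127/150000 rad ≈ 0.000847 rad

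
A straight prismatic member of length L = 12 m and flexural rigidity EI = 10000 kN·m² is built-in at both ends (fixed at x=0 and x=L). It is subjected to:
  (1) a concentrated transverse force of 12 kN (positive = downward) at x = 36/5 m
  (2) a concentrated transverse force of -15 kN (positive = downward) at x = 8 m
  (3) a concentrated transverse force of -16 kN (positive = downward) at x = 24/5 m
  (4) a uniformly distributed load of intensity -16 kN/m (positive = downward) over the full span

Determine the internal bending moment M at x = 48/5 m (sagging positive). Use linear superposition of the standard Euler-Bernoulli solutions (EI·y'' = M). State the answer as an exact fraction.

M(48/5) = 6576/625 kN·m

Load 1 — point force P=12 kN at a=36/5 m (b=L-a=24/5):
  M_1 = Pa²(a+3b)(L-x)/L³ - Pa²b/L²  [x>a] = 12·(36/5)²·((36/5)+3·(24/5))·(12-(48/5))/12³ - 12·(36/5)²·(24/5)/12² = -1296/625 kN·m
Load 2 — point force P=-15 kN at a=8 m (b=L-a=4):
  M_2 = Pa²(a+3b)(L-x)/L³ - Pa²b/L²  [x>a] = (-15)·8²·(8+3·4)·(12-(48/5))/12³ - (-15)·8²·4/12² = 0 kN·m
Load 3 — point force P=-16 kN at a=24/5 m (b=L-a=36/5):
  M_3 = Pa²(a+3b)(L-x)/L³ - Pa²b/L²  [x>a] = (-16)·(24/5)²·((24/5)+3·(36/5))·(12-(48/5))/12³ - (-16)·(24/5)²·(36/5)/12² = 3072/625 kN·m
Load 4 — uniform load w=-16 kN/m over full span:
  M_4 = wLx/2 - wL²/12 - wx²/2 = (-16)·12·(48/5)/2 - (-16)·12²/12 - (-16)·(48/5)²/2 = 192/25 kN·m
Superposition: M = Σ M_i = 6576/625 kN·m ≈ 10.521600 kN·m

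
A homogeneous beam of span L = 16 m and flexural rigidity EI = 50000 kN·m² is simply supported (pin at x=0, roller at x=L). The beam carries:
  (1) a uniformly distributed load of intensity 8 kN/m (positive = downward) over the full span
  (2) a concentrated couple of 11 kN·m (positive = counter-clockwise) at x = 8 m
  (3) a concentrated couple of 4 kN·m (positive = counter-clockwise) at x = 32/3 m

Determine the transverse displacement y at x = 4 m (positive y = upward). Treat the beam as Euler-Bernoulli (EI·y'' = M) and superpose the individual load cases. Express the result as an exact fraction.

Load 1 — uniform load w=8 kN/m over full span:
  y_1 = -wx(L³-2Lx²+x³)/(24EI) = -8·4·(16³-2·16·4²+4³)/(24·50000) = -304/3125 m
Load 2 — applied couple M₀=11 kN·m at a=8 m (b=L-a=8):
  y_2 = (M₀x³/(6L)+C₁x)/EI  [x≤a] with C₁=M₀(3b²-L²)/(6L)=-22/3 = (11·4³/(6·16)+(-22/3)·4)/50000 = -11/25000 m
Load 3 — applied couple M₀=4 kN·m at a=32/3 m (b=L-a=16/3):
  y_3 = (M₀x³/(6L)+C₁x)/EI  [x≤a] with C₁=M₀(3b²-L²)/(6L)=-64/9 = (4·4³/(6·16)+(-64/9)·4)/50000 = -29/56250 m
Superposition: y = Σ y_i = -22103/225000 m ≈ -0.098236 m

y(4) = -22103/225000 m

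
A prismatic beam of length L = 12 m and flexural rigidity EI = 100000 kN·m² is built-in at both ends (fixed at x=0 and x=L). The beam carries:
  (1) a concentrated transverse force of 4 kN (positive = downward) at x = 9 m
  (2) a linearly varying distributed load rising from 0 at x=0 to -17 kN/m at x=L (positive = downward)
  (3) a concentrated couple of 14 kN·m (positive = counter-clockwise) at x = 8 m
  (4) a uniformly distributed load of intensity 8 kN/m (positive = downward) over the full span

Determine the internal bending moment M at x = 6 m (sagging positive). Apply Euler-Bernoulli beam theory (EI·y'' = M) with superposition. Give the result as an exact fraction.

Load 1 — point force P=4 kN at a=9 m (b=L-a=3):
  M_1 = Pb²(3a+b)x/L³ - Pab²/L²  [x≤a] = 4·3²·(3·9+3)·6/12³ - 4·9·3²/12² = 3/2 kN·m
Load 2 — triangular load w₀=-17 kN/m (0→w₀ over full span):
  M_2 = 3w₀Lx/20 - w₀L²/30 - w₀x³/(6L) = 3·(-17)·12·6/20 - (-17)·12²/30 - (-17)·6³/(6·12) = -51 kN·m
Load 3 — applied couple M₀=14 kN·m at a=8 m (b=L-a=4):
  M_3 = R_Ax - M_A  [x≤a] with R_A=14/9, M_A=14/3 = (14/9)·6 - (14/3) = 14/3 kN·m
Load 4 — uniform load w=8 kN/m over full span:
  M_4 = wLx/2 - wL²/12 - wx²/2 = 8·12·6/2 - 8·12²/12 - 8·6²/2 = 48 kN·m
Superposition: M = Σ M_i = 19/6 kN·m ≈ 3.166667 kN·m

M(6) = 19/6 kN·m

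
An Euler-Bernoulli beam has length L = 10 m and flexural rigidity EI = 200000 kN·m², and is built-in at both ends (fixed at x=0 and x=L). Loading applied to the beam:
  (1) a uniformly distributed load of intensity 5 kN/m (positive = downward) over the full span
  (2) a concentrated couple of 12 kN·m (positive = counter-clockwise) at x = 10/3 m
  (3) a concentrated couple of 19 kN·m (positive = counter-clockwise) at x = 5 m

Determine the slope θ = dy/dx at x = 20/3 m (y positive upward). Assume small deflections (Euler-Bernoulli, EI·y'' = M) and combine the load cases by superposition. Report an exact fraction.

Load 1 — uniform load w=5 kN/m over full span:
  θ_1 = -wx(L-x)(L-2x)/(12EI) = -5·(20/3)·(10-(20/3))·(10-2·(20/3))/(12·200000) = 1/6480 rad
Load 2 — applied couple M₀=12 kN·m at a=10/3 m (b=L-a=20/3):
  θ_2 = (R_Ax²/2 - M_Ax - M₀(x-a))/EI  [x>a] with R_A=8/5, M_A=0 = ((8/5)·(20/3)²/2 - 0·(20/3) - 12·((20/3)-(10/3)))/200000 = -1/45000 rad
Load 3 — applied couple M₀=19 kN·m at a=5 m (b=L-a=5):
  θ_3 = (R_Ax²/2 - M_Ax - M₀(x-a))/EI  [x>a] with R_A=57/20, M_A=19/4 = ((57/20)·(20/3)²/2 - (19/4)·(20/3) - 19·((20/3)-5))/200000 = 0 rad
Superposition: θ = Σ θ_i = 107/810000 rad ≈ 0.000132 rad

θ(20/3) = 107/810000 rad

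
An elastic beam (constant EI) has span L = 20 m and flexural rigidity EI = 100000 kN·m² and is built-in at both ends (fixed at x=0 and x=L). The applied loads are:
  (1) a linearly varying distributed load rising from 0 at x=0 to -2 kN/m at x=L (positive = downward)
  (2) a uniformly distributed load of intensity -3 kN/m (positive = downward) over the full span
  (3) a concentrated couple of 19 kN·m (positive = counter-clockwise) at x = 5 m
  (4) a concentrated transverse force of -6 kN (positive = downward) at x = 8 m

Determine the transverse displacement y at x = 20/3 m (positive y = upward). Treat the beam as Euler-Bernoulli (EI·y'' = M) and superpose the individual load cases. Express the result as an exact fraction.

Load 1 — triangular load w₀=-2 kN/m (0→w₀ over full span):
  y_1 = -w₀x²(L-x)²(x+2L)/(120LEI) = -(-2)·(20/3)²·(20-(20/3))²·((20/3)+2·20)/(120·20·100000) = 56/18225 m
Load 2 — uniform load w=-3 kN/m over full span:
  y_2 = -wx²(L-x)²/(24EI) = -(-3)·(20/3)²·(20-(20/3))²/(24·100000) = 4/405 m
Load 3 — applied couple M₀=19 kN·m at a=5 m (b=L-a=15):
  y_3 = (R_Ax³/6 - M_Ax²/2 - M₀(x-a)²/2)/EI  [x>a] with R_A=171/160, M_A=-57/16 = ((171/160)·(20/3)³/6 - (-57/16)·(20/3)²/2 - 19·((20/3)-5)²/2)/100000 = 19/18000 m
Load 4 — point force P=-6 kN at a=8 m (b=L-a=12):
  y_4 = -Pb²x²(3aL-(3a+b)x)/(6L³EI)  [x≤a] = -(-6)·12²·(20/3)²·(3·8·20-(3·8+12)·(20/3))/(6·20³·100000) = 6/3125 m
Superposition: y = Σ y_i = 580459/36450000 m ≈ 0.015925 m

y(20/3) = 580459/36450000 m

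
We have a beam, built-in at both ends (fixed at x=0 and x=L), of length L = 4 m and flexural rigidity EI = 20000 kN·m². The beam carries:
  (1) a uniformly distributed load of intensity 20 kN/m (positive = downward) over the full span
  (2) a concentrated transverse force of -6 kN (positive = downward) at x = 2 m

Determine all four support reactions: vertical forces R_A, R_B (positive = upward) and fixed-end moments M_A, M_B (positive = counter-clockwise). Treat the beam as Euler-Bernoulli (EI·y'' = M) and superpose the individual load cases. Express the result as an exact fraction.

Load 1 — uniform load w=20 kN/m over full span:
  R_A = wL/2 = 20·4/2 = 40 kN
  M_A = wL²/12 = 20·4²/12 = 80/3 kN·m
  R_B = wL/2 = 20·4/2 = 40 kN
  M_B = -wL²/12 = -20·4²/12 = -80/3 kN·m
Load 2 — point force P=-6 kN at a=2 m (b=L-a=2):
  R_A = Pb²(3a+b)/L³ = (-6)·2²·(3·2+2)/4³ = -3 kN
  M_A = Pab²/L² = (-6)·2·2²/4² = -3 kN·m
  R_B = Pa²(a+3b)/L³ = (-6)·2²·(2+3·2)/4³ = -3 kN
  M_B = -Pa²b/L² = -(-6)·2²·2/4² = 3 kN·m
Superposition: R_A = 37 kN, M_A = 71/3 kN·m, R_B = 37 kN, M_B = -71/3 kN·m

R_A = 37 kN, M_A = 71/3 kN·m, R_B = 37 kN, M_B = -71/3 kN·m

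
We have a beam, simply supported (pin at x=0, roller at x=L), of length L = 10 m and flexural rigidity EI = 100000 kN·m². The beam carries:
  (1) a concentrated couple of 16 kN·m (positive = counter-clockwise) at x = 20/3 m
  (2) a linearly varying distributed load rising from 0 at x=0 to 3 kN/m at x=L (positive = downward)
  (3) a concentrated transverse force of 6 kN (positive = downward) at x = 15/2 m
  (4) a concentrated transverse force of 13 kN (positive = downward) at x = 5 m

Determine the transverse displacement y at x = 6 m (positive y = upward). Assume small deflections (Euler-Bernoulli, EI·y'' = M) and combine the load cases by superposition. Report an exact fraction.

y(6) = -348479/60000000 m

Load 1 — applied couple M₀=16 kN·m at a=20/3 m (b=L-a=10/3):
  y_1 = (M₀x³/(6L)+C₁x)/EI  [x≤a] with C₁=M₀(3b²-L²)/(6L)=-160/9 = (16·6³/(6·10)+(-160/9)·6)/100000 = -23/46875 m
Load 2 — triangular load w₀=3 kN/m (0→w₀ over full span):
  y_2 = -w₀x(7L⁴-10L²x²+3x⁴)/(360LEI) = -3·6·(7·10⁴-10·10²·6²+3·6⁴)/(360·10·100000) = -148/78125 m
Load 3 — point force P=6 kN at a=15/2 m (b=L-a=5/2):
  y_3 = -Pbx(L²-b²-x²)/(6LEI)  [x≤a] = -6·(5/2)·6·(10²-(5/2)²-6²)/(6·10·100000) = -693/800000 m
Load 4 — point force P=13 kN at a=5 m (b=L-a=5):
  y_4 = -Pa(L-x)(2Lx-a²-x²)/(6LEI)  [x>a] = -13·5·(10-6)·(2·10·6-5²-6²)/(6·10·100000) = -767/300000 m
Superposition: y = Σ y_i = -348479/60000000 m ≈ -0.005808 m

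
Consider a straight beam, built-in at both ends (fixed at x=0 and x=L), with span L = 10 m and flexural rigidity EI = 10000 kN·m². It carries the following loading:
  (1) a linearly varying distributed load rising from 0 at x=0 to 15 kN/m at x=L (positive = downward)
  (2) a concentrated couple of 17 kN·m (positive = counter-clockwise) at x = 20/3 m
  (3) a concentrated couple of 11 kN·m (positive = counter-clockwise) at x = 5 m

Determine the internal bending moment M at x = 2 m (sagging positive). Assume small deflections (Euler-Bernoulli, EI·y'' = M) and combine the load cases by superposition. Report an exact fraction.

Load 1 — triangular load w₀=15 kN/m (0→w₀ over full span):
  M_1 = 3w₀Lx/20 - w₀L²/30 - w₀x³/(6L) = 3·15·10·2/20 - 15·10²/30 - 15·2³/(6·10) = -7 kN·m
Load 2 — applied couple M₀=17 kN·m at a=20/3 m (b=L-a=10/3):
  M_2 = R_Ax - M_A  [x≤a] with R_A=34/15, M_A=17/3 = (34/15)·2 - (17/3) = -17/15 kN·m
Load 3 — applied couple M₀=11 kN·m at a=5 m (b=L-a=5):
  M_3 = R_Ax - M_A  [x≤a] with R_A=33/20, M_A=11/4 = (33/20)·2 - (11/4) = 11/20 kN·m
Superposition: M = Σ M_i = -91/12 kN·m ≈ -7.583333 kN·m

M(2) = -91/12 kN·m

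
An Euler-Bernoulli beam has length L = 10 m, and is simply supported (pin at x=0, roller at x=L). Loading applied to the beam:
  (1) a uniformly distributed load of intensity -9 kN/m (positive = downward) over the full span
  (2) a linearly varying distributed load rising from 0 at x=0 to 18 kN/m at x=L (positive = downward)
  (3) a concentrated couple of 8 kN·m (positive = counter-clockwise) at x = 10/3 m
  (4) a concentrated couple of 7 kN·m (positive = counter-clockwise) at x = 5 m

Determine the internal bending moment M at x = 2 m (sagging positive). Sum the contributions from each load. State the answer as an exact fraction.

M(2) = -57/5 kN·m

Load 1 — uniform load w=-9 kN/m over full span:
  M_1 = wx(L-x)/2 = (-9)·2·(10-2)/2 = -72 kN·m
Load 2 — triangular load w₀=18 kN/m (0→w₀ over full span):
  M_2 = w₀Lx/6 - w₀x³/(6L) = 18·10·2/6 - 18·2³/(6·10) = 288/5 kN·m
Load 3 — applied couple M₀=8 kN·m at a=10/3 m (b=L-a=20/3):
  M_3 = M₀x/L  [x≤a] = 8·2/10 = 8/5 kN·m
Load 4 — applied couple M₀=7 kN·m at a=5 m (b=L-a=5):
  M_4 = M₀x/L  [x≤a] = 7·2/10 = 7/5 kN·m
Superposition: M = Σ M_i = -57/5 kN·m ≈ -11.400000 kN·m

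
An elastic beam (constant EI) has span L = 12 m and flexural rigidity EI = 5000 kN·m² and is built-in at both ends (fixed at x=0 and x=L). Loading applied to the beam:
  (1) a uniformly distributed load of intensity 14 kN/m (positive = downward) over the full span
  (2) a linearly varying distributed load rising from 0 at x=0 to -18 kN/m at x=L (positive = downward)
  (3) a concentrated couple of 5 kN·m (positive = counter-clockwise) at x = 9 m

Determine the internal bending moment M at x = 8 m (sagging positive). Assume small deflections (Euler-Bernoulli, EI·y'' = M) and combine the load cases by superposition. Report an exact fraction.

Load 1 — uniform load w=14 kN/m over full span:
  M_1 = wLx/2 - wL²/12 - wx²/2 = 14·12·8/2 - 14·12²/12 - 14·8²/2 = 56 kN·m
Load 2 — triangular load w₀=-18 kN/m (0→w₀ over full span):
  M_2 = 3w₀Lx/20 - w₀L²/30 - w₀x³/(6L) = 3·(-18)·12·8/20 - (-18)·12²/30 - (-18)·8³/(6·12) = -224/5 kN·m
Load 3 — applied couple M₀=5 kN·m at a=9 m (b=L-a=3):
  M_3 = R_Ax - M_A  [x≤a] with R_A=15/32, M_A=25/16 = (15/32)·8 - (25/16) = 35/16 kN·m
Superposition: M = Σ M_i = 1071/80 kN·m ≈ 13.387500 kN·m

M(8) = 1071/80 kN·m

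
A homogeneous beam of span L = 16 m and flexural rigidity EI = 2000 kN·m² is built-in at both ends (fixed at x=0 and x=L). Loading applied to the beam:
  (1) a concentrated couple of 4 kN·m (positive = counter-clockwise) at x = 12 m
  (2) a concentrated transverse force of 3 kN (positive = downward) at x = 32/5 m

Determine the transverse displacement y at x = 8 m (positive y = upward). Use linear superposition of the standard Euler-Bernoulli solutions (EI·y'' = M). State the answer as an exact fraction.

Load 1 — applied couple M₀=4 kN·m at a=12 m (b=L-a=4):
  y_1 = (R_Ax³/6 - M_Ax²/2)/EI  [x≤a] with R_A=9/32, M_A=5/4 = ((9/32)·8³/6 - (5/4)·8²/2)/2000 = -1/125 m
Load 2 — point force P=3 kN at a=32/5 m (b=L-a=48/5):
  y_2 = -Pa²(L-x)²(3bL-(3b+a)(L-x))/(6L³EI)  [x>a] = -3·(32/5)²·(16-8)²·(3·(48/5)·16-(3·(48/5)+(32/5))·(16-8))/(6·16³·2000) = -448/15625 m
Superposition: y = Σ y_i = -573/15625 m ≈ -0.036672 m

y(8) = -573/15625 m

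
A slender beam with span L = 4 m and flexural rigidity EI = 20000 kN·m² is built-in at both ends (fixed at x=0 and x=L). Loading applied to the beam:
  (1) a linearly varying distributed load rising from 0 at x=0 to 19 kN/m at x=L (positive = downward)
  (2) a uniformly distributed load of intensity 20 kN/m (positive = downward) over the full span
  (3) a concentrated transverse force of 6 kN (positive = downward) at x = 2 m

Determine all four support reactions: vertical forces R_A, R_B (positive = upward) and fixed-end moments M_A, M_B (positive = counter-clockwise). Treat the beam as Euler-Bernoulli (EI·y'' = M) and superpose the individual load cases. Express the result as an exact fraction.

Load 1 — triangular load w₀=19 kN/m (0→w₀ over full span):
  R_A = 3w₀L/20 = 3·19·4/20 = 57/5 kN
  M_A = w₀L²/30 = 19·4²/30 = 152/15 kN·m
  R_B = 7w₀L/20 = 7·19·4/20 = 133/5 kN
  M_B = -w₀L²/20 = -19·4²/20 = -76/5 kN·m
Load 2 — uniform load w=20 kN/m over full span:
  R_A = wL/2 = 20·4/2 = 40 kN
  M_A = wL²/12 = 20·4²/12 = 80/3 kN·m
  R_B = wL/2 = 20·4/2 = 40 kN
  M_B = -wL²/12 = -20·4²/12 = -80/3 kN·m
Load 3 — point force P=6 kN at a=2 m (b=L-a=2):
  R_A = Pb²(3a+b)/L³ = 6·2²·(3·2+2)/4³ = 3 kN
  M_A = Pab²/L² = 6·2·2²/4² = 3 kN·m
  R_B = Pa²(a+3b)/L³ = 6·2²·(2+3·2)/4³ = 3 kN
  M_B = -Pa²b/L² = -6·2²·2/4² = -3 kN·m
Superposition: R_A = 272/5 kN, M_A = 199/5 kN·m, R_B = 348/5 kN, M_B = -673/15 kN·m

R_A = 272/5 kN, M_A = 199/5 kN·m, R_B = 348/5 kN, M_B = -673/15 kN·m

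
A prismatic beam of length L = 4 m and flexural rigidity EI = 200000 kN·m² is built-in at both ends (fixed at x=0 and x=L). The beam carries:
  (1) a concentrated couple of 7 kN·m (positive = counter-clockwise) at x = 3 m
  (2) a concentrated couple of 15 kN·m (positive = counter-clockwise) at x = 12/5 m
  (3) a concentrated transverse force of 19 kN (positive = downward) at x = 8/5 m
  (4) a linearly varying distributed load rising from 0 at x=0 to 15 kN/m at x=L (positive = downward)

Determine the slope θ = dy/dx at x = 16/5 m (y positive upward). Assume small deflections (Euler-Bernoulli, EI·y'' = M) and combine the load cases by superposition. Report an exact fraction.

Load 1 — applied couple M₀=7 kN·m at a=3 m (b=L-a=1):
  θ_1 = (R_Ax²/2 - M_Ax - M₀(x-a))/EI  [x>a] with R_A=63/32, M_A=35/16 = ((63/32)·(16/5)²/2 - (35/16)·(16/5) - 7·((16/5)-3))/200000 = 21/2500000 rad
Load 2 — applied couple M₀=15 kN·m at a=12/5 m (b=L-a=8/5):
  θ_2 = (R_Ax²/2 - M_Ax - M₀(x-a))/EI  [x>a] with R_A=27/5, M_A=24/5 = ((27/5)·(16/5)²/2 - (24/5)·(16/5) - 15·((16/5)-(12/5)))/200000 = 9/6250000 rad
Load 3 — point force P=19 kN at a=8/5 m (b=L-a=12/5):
  θ_3 = Pa²(L-x)(2bL-(3b+a)(L-x))/(2L³EI)  [x>a] = 19·(8/5)²·(4-(16/5))·(2·(12/5)·4-(3·(12/5)+(8/5))·(4-(16/5)))/(2·4³·200000) = 361/19531250 rad
Load 4 — triangular load w₀=15 kN/m (0→w₀ over full span):
  θ_4 = -w₀(2x(L-x)(L-2x)(x+2L)+x²(L-x)²)/(120LEI) = -15·(2·(16/5)·(4-(16/5))·(4-2·(16/5))·((16/5)+2·4)+(16/5)²·(4-(16/5))²)/(120·4·200000) = 8/390625 rad
Superposition: θ = Σ θ_i = 15251/312500000 rad ≈ 0.000049 rad

θ(16/5) = 15251/312500000 rad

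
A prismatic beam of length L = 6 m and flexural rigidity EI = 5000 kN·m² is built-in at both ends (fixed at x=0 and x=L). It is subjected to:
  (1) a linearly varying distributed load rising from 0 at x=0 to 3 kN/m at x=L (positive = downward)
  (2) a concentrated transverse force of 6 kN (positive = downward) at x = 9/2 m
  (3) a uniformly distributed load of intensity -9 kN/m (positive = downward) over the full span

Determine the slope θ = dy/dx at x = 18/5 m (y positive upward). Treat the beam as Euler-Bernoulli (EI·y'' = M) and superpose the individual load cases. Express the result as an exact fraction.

Load 1 — triangular load w₀=3 kN/m (0→w₀ over full span):
  θ_1 = -w₀(2x(L-x)(L-2x)(x+2L)+x²(L-x)²)/(120LEI) = -3·(2·(18/5)·(6-(18/5))·(6-2·(18/5))·((18/5)+2·6)+(18/5)²·(6-(18/5))²)/(120·6·5000) = 81/390625 rad
Load 2 — point force P=6 kN at a=9/2 m (b=L-a=3/2):
  θ_2 = -Pb²x(2aL-(3a+b)x)/(2L³EI)  [x≤a] = -6·(3/2)²·(18/5)·(2·(9/2)·6-(3·(9/2)+(3/2))·(18/5))/(2·6³·5000) = 0 rad
Load 3 — uniform load w=-9 kN/m over full span:
  θ_3 = -wx(L-x)(L-2x)/(12EI) = -(-9)·(18/5)·(6-(18/5))·(6-2·(18/5))/(12·5000) = -243/156250 rad
Superposition: θ = Σ θ_i = -1053/781250 rad ≈ -0.001348 rad

θ(18/5) = -1053/781250 rad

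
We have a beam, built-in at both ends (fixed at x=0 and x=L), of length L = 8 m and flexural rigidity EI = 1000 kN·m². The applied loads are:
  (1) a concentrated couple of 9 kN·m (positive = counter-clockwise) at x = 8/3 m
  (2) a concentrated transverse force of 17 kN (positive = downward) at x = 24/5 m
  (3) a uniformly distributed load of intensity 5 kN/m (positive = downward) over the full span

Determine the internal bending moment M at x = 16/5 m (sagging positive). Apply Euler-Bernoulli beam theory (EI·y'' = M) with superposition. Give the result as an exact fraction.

M(16/5) = 25549/1875 kN·m

Load 1 — applied couple M₀=9 kN·m at a=8/3 m (b=L-a=16/3):
  M_1 = R_Ax - M_A - M₀  [x>a] with R_A=3/2, M_A=0 = (3/2)·(16/5) - 0 - 9 = -21/5 kN·m
Load 2 — point force P=17 kN at a=24/5 m (b=L-a=16/5):
  M_2 = Pb²(3a+b)x/L³ - Pab²/L²  [x≤a] = 17·(16/5)²·(3·(24/5)+(16/5))·(16/5)/8³ - 17·(24/5)·(16/5)²/8² = 3808/625 kN·m
Load 3 — uniform load w=5 kN/m over full span:
  M_3 = wLx/2 - wL²/12 - wx²/2 = 5·8·(16/5)/2 - 5·8²/12 - 5·(16/5)²/2 = 176/15 kN·m
Superposition: M = Σ M_i = 25549/1875 kN·m ≈ 13.626133 kN·m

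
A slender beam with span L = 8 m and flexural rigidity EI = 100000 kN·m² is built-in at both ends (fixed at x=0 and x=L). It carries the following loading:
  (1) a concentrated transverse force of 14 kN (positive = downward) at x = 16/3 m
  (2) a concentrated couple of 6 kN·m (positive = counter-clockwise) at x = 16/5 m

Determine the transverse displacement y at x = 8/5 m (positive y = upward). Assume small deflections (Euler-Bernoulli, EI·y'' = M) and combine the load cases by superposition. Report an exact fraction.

Load 1 — point force P=14 kN at a=16/3 m (b=L-a=8/3):
  y_1 = -Pb²x²(3aL-(3a+b)x)/(6L³EI)  [x≤a] = -14·(8/3)²·(8/5)²·(3·(16/3)·8-(3·(16/3)+(8/3))·(8/5))/(6·8³·100000) = -2576/31640625 m
Load 2 — applied couple M₀=6 kN·m at a=16/5 m (b=L-a=24/5):
  y_2 = (R_Ax³/6 - M_Ax²/2)/EI  [x≤a] with R_A=27/25, M_A=18/25 = ((27/25)·(8/5)³/6 - (18/25)·(8/5)²/2)/100000 = -18/9765625 m
Superposition: y = Σ y_i = -65858/791015625 m ≈ -0.000083 m

y(8/5) = -65858/791015625 m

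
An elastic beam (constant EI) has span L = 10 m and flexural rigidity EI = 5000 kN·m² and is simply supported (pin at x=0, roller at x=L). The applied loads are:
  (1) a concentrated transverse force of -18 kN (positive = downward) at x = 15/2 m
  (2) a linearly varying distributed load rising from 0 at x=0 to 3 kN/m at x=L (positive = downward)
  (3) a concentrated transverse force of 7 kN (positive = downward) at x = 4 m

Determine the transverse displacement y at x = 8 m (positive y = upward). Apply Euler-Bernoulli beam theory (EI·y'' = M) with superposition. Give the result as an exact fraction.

y(8) = -10627/3000000 m

Load 1 — point force P=-18 kN at a=15/2 m (b=L-a=5/2):
  y_1 = -Pa(L-x)(2Lx-a²-x²)/(6LEI)  [x>a] = -(-18)·(15/2)·(10-8)·(2·10·8-(15/2)²-8²)/(6·10·5000) = 1431/40000 m
Load 2 — triangular load w₀=3 kN/m (0→w₀ over full span):
  y_2 = -w₀x(7L⁴-10L²x²+3x⁴)/(360LEI) = -3·8·(7·10⁴-10·10²·8²+3·8⁴)/(360·10·5000) = -381/15625 m
Load 3 — point force P=7 kN at a=4 m (b=L-a=6):
  y_3 = -Pa(L-x)(2Lx-a²-x²)/(6LEI)  [x>a] = -7·4·(10-8)·(2·10·8-4²-8²)/(6·10·5000) = -28/1875 m
Superposition: y = Σ y_i = -10627/3000000 m ≈ -0.003542 m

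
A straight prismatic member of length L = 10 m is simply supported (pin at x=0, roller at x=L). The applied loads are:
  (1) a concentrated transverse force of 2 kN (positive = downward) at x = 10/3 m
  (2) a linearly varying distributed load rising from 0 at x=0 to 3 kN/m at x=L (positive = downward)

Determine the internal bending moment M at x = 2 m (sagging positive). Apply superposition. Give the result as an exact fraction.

M(2) = 184/15 kN·m

Load 1 — point force P=2 kN at a=10/3 m (b=L-a=20/3):
  M_1 = Pbx/L  [x≤a] = 2·(20/3)·2/10 = 8/3 kN·m
Load 2 — triangular load w₀=3 kN/m (0→w₀ over full span):
  M_2 = w₀Lx/6 - w₀x³/(6L) = 3·10·2/6 - 3·2³/(6·10) = 48/5 kN·m
Superposition: M = Σ M_i = 184/15 kN·m ≈ 12.266667 kN·m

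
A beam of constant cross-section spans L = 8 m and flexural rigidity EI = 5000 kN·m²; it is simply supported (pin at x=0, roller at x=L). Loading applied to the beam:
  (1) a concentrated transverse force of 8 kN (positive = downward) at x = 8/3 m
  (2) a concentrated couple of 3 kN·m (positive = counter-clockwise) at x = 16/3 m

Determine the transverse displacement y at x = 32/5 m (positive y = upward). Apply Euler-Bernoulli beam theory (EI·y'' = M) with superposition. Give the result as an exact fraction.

Load 1 — point force P=8 kN at a=8/3 m (b=L-a=16/3):
  y_1 = -Pa(L-x)(2Lx-a²-x²)/(6LEI)  [x>a] = -8·(8/3)·(8-(32/5))·(2·8·(32/5)-(8/3)²-(32/5)²)/(6·8·5000) = -48896/6328125 m
Load 2 — applied couple M₀=3 kN·m at a=16/3 m (b=L-a=8/3):
  y_2 = (M₀x³/(6L)-M₀(x-a)²/2+C₁x)/EI  [x>a] with C₁=M₀(3b²-L²)/(6L)=-8/3 = (3·(32/5)³/(6·8)-3·((32/5)-(16/3))²/2+(-8/3)·(32/5))/5000 = -112/234375 m
Superposition: y = Σ y_i = -10384/1265625 m ≈ -0.008205 m

y(32/5) = -10384/1265625 m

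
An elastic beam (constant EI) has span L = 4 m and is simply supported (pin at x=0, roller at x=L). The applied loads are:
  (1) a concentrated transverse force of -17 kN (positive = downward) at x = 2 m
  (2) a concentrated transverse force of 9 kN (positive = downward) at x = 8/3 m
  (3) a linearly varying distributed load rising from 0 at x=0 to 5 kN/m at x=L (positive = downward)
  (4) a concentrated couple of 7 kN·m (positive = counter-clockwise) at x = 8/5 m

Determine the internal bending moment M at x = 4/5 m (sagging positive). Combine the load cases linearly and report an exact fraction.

M(4/5) = -11/25 kN·m

Load 1 — point force P=-17 kN at a=2 m (b=L-a=2):
  M_1 = Pbx/L  [x≤a] = (-17)·2·(4/5)/4 = -34/5 kN·m
Load 2 — point force P=9 kN at a=8/3 m (b=L-a=4/3):
  M_2 = Pbx/L  [x≤a] = 9·(4/3)·(4/5)/4 = 12/5 kN·m
Load 3 — triangular load w₀=5 kN/m (0→w₀ over full span):
  M_3 = w₀Lx/6 - w₀x³/(6L) = 5·4·(4/5)/6 - 5·(4/5)³/(6·4) = 64/25 kN·m
Load 4 — applied couple M₀=7 kN·m at a=8/5 m (b=L-a=12/5):
  M_4 = M₀x/L  [x≤a] = 7·(4/5)/4 = 7/5 kN·m
Superposition: M = Σ M_i = -11/25 kN·m ≈ -0.440000 kN·m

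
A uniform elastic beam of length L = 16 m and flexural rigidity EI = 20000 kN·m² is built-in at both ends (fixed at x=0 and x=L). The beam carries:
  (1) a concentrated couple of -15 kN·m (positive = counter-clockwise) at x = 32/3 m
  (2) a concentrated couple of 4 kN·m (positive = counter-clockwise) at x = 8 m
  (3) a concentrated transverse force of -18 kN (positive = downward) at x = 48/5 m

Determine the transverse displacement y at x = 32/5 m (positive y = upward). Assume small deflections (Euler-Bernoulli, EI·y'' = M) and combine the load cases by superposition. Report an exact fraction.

y(32/5) = 487936/29296875 m

Load 1 — applied couple M₀=-15 kN·m at a=32/3 m (b=L-a=16/3):
  y_1 = (R_Ax³/6 - M_Ax²/2)/EI  [x≤a] with R_A=-5/4, M_A=-5 = ((-5/4)·(32/5)³/6 - (-5)·(32/5)²/2)/20000 = 112/46875 m
Load 2 — applied couple M₀=4 kN·m at a=8 m (b=L-a=8):
  y_2 = (R_Ax³/6 - M_Ax²/2)/EI  [x≤a] with R_A=3/8, M_A=1 = ((3/8)·(32/5)³/6 - 1·(32/5)²/2)/20000 = -16/78125 m
Load 3 — point force P=-18 kN at a=48/5 m (b=L-a=32/5):
  y_3 = -Pb²x²(3aL-(3a+b)x)/(6L³EI)  [x≤a] = -(-18)·(32/5)²·(32/5)²·(3·(48/5)·16-(3·(48/5)+(32/5))·(32/5))/(6·16³·20000) = 141312/9765625 m
Superposition: y = Σ y_i = 487936/29296875 m ≈ 0.016655 m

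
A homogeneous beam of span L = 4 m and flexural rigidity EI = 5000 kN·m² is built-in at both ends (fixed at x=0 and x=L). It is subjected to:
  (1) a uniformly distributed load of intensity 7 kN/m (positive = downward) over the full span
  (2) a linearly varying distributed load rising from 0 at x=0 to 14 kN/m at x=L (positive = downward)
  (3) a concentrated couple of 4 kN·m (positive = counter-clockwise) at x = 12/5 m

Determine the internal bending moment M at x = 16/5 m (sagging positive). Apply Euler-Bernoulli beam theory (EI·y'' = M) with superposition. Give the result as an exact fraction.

Load 1 — uniform load w=7 kN/m over full span:
  M_1 = wLx/2 - wL²/12 - wx²/2 = 7·4·(16/5)/2 - 7·4²/12 - 7·(16/5)²/2 = -28/75 kN·m
Load 2 — triangular load w₀=14 kN/m (0→w₀ over full span):
  M_2 = 3w₀Lx/20 - w₀L²/30 - w₀x³/(6L) = 3·14·4·(16/5)/20 - 14·4²/30 - 14·(16/5)³/(6·4) = 112/375 kN·m
Load 3 — applied couple M₀=4 kN·m at a=12/5 m (b=L-a=8/5):
  M_3 = R_Ax - M_A - M₀  [x>a] with R_A=36/25, M_A=32/25 = (36/25)·(16/5) - (32/25) - 4 = -84/125 kN·m
Superposition: M = Σ M_i = -56/75 kN·m ≈ -0.746667 kN·m

M(16/5) = -56/75 kN·m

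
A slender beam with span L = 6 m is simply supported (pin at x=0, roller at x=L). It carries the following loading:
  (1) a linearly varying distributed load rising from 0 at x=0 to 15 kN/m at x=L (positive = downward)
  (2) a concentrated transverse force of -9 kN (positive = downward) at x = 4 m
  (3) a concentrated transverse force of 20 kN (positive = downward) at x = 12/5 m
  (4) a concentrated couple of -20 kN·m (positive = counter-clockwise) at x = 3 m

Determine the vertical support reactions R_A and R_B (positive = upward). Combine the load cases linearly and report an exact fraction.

R_A = 62/3 kN, R_B = 106/3 kN

Load 1 — triangular load w₀=15 kN/m (0→w₀ over full span):
  R_A = w₀L/6 = 15·6/6 = 15 kN
  R_B = w₀L/3 = 15·6/3 = 30 kN
Load 2 — point force P=-9 kN at a=4 m (b=L-a=2):
  R_A = Pb/L = (-9)·2/6 = -3 kN
  R_B = Pa/L = (-9)·4/6 = -6 kN
Load 3 — point force P=20 kN at a=12/5 m (b=L-a=18/5):
  R_A = Pb/L = 20·(18/5)/6 = 12 kN
  R_B = Pa/L = 20·(12/5)/6 = 8 kN
Load 4 — applied couple M₀=-20 kN·m at a=3 m (b=L-a=3):
  R_A = M₀/L = (-20)/6 = -10/3 kN
  R_B = -M₀/L = -(-20)/6 = 10/3 kN
Superposition: R_A = 62/3 kN, R_B = 106/3 kN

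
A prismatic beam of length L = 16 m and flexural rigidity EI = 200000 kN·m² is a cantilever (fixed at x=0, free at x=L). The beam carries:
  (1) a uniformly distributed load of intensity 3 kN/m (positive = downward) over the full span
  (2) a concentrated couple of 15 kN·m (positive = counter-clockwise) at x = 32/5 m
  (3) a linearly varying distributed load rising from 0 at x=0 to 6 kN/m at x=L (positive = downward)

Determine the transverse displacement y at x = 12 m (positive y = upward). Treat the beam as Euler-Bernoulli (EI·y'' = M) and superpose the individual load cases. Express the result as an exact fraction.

Load 1 — uniform load w=3 kN/m over full span:
  y_1 = -wx²(x²-4Lx+6L²)/(24EI) = -3·12²·(12²-4·16·12+6·16²)/(24·200000) = -513/6250 m
Load 2 — applied couple M₀=15 kN·m at a=32/5 m (b=L-a=48/5):
  y_2 = M₀a(2x-a)/(2EI)  [x>a] = 15·(32/5)·(2·12-(32/5))/(2·200000) = 66/15625 m
Load 3 — triangular load w₀=6 kN/m (0→w₀ over full span):
  y_3 = (w₀Lx³/12-w₀L²x²/6-w₀x⁵/(120L))/EI = (6·16·12³/12-6·16²·12²/6-6·12⁵/(120·16))/200000 = -7443/62500 m
Superposition: y = Σ y_i = -12309/62500 m ≈ -0.196944 m

y(12) = -12309/62500 m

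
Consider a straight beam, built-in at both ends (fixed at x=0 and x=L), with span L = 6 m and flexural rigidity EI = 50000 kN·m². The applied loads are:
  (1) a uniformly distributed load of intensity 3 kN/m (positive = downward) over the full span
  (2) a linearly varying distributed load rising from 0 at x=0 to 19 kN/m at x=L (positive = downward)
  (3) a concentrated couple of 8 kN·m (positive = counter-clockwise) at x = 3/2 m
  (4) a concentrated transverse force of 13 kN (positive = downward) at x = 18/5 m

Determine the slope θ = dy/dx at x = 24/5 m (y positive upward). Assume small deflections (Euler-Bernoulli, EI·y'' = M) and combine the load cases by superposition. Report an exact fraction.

Load 1 — uniform load w=3 kN/m over full span:
  θ_1 = -wx(L-x)(L-2x)/(12EI) = -3·(24/5)·(6-(24/5))·(6-2·(24/5))/(12·50000) = 81/781250 rad
Load 2 — triangular load w₀=19 kN/m (0→w₀ over full span):
  θ_2 = -w₀(2x(L-x)(L-2x)(x+2L)+x²(L-x)²)/(120LEI) = -19·(2·(24/5)·(6-(24/5))·(6-2·(24/5))·((24/5)+2·6)+(24/5)²·(6-(24/5))²)/(120·6·50000) = 684/1953125 rad
Load 3 — applied couple M₀=8 kN·m at a=3/2 m (b=L-a=9/2):
  θ_3 = (R_Ax²/2 - M_Ax - M₀(x-a))/EI  [x>a] with R_A=3/2, M_A=-3/2 = ((3/2)·(24/5)²/2 - (-3/2)·(24/5) - 8·((24/5)-(3/2)))/50000 = -3/78125 rad
Load 4 — point force P=13 kN at a=18/5 m (b=L-a=12/5):
  θ_4 = Pa²(L-x)(2bL-(3b+a)(L-x))/(2L³EI)  [x>a] = 13·(18/5)²·(6-(24/5))·(2·(12/5)·6-(3·(12/5)+(18/5))·(6-(24/5)))/(2·6³·50000) = 11583/78125000 rad
Superposition: θ = Σ θ_i = 44043/78125000 rad ≈ 0.000564 rad

θ(24/5) = 44043/78125000 rad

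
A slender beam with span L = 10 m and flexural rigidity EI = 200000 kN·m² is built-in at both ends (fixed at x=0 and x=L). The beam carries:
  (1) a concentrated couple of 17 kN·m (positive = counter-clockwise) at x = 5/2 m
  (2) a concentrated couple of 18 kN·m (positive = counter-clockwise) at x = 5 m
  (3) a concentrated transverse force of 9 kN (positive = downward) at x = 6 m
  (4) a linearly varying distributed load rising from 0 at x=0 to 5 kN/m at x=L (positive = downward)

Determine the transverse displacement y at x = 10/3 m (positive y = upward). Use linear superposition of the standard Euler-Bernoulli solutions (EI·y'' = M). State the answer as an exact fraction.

Load 1 — applied couple M₀=17 kN·m at a=5/2 m (b=L-a=15/2):
  y_1 = (R_Ax³/6 - M_Ax²/2 - M₀(x-a)²/2)/EI  [x>a] with R_A=153/80, M_A=-51/16 = ((153/80)·(10/3)³/6 - (-51/16)·(10/3)²/2 - 17·((10/3)-(5/2))²/2)/200000 = 17/144000 m
Load 2 — applied couple M₀=18 kN·m at a=5 m (b=L-a=5):
  y_2 = (R_Ax³/6 - M_Ax²/2)/EI  [x≤a] with R_A=27/10, M_A=9/2 = ((27/10)·(10/3)³/6 - (9/2)·(10/3)²/2)/200000 = -1/24000 m
Load 3 — point force P=9 kN at a=6 m (b=L-a=4):
  y_3 = -Pb²x²(3aL-(3a+b)x)/(6L³EI)  [x≤a] = -9·4²·(10/3)²·(3·6·10-(3·6+4)·(10/3))/(6·10³·200000) = -4/28125 m
Load 4 — triangular load w₀=5 kN/m (0→w₀ over full span):
  y_4 = -w₀x²(L-x)²(x+2L)/(120LEI) = -5·(10/3)²·(10-(10/3))²·((10/3)+2·10)/(120·10·200000) = -7/29160 m
Superposition: y = Σ y_i = -89197/291600000 m ≈ -0.000306 m

y(10/3) = -89197/291600000 m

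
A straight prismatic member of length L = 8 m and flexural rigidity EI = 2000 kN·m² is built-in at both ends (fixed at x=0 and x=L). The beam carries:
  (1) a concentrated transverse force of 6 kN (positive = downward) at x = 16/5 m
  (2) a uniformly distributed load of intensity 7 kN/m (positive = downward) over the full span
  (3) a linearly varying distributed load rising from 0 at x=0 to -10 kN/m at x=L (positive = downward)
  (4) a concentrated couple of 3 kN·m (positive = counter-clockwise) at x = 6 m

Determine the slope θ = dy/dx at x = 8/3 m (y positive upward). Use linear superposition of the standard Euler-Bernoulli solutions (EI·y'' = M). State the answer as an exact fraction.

θ(8/3) = -330343/60750000 rad

Load 1 — point force P=6 kN at a=16/5 m (b=L-a=24/5):
  θ_1 = -Pb²x(2aL-(3a+b)x)/(2L³EI)  [x≤a] = -6·(24/5)²·(8/3)·(2·(16/5)·8-(3·(16/5)+(24/5))·(8/3))/(2·8³·2000) = -36/15625 rad
Load 2 — uniform load w=7 kN/m over full span:
  θ_2 = -wx(L-x)(L-2x)/(12EI) = -7·(8/3)·(8-(8/3))·(8-2·(8/3))/(12·2000) = -112/10125 rad
Load 3 — triangular load w₀=-10 kN/m (0→w₀ over full span):
  θ_3 = -w₀(2x(L-x)(L-2x)(x+2L)+x²(L-x)²)/(120LEI) = -(-10)·(2·(8/3)·(8-(8/3))·(8-2·(8/3))·((8/3)+2·8)+(8/3)²·(8-(8/3))²)/(120·8·2000) = 256/30375 rad
Load 4 — applied couple M₀=3 kN·m at a=6 m (b=L-a=2):
  θ_4 = (R_Ax²/2 - M_Ax)/EI  [x≤a] with R_A=27/64, M_A=15/16 = ((27/64)·(8/3)²/2 - (15/16)·(8/3))/2000 = -1/2000 rad
Superposition: θ = Σ θ_i = -330343/60750000 rad ≈ -0.005438 rad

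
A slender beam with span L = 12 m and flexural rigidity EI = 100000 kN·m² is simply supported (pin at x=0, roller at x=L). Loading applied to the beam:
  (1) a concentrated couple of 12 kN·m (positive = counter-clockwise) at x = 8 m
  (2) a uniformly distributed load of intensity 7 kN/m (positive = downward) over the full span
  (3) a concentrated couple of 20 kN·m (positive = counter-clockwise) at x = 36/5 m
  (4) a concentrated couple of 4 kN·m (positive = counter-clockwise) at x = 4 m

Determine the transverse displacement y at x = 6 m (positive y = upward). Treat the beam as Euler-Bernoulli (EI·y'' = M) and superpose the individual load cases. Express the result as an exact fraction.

y(6) = -4987/250000 m

Load 1 — applied couple M₀=12 kN·m at a=8 m (b=L-a=4):
  y_1 = (M₀x³/(6L)+C₁x)/EI  [x≤a] with C₁=M₀(3b²-L²)/(6L)=-16 = (12·6³/(6·12)+(-16)·6)/100000 = -3/5000 m
Load 2 — uniform load w=7 kN/m over full span:
  y_2 = -wx(L³-2Lx²+x³)/(24EI) = -7·6·(12³-2·12·6²+6³)/(24·100000) = -189/10000 m
Load 3 — applied couple M₀=20 kN·m at a=36/5 m (b=L-a=24/5):
  y_3 = (M₀x³/(6L)+C₁x)/EI  [x≤a] with C₁=M₀(3b²-L²)/(6L)=-104/5 = (20·6³/(6·12)+(-104/5)·6)/100000 = -81/125000 m
Load 4 — applied couple M₀=4 kN·m at a=4 m (b=L-a=8):
  y_4 = (M₀x³/(6L)-M₀(x-a)²/2+C₁x)/EI  [x>a] with C₁=M₀(3b²-L²)/(6L)=8/3 = (4·6³/(6·12)-4·(6-4)²/2+(8/3)·6)/100000 = 1/5000 m
Superposition: y = Σ y_i = -4987/250000 m ≈ -0.019948 m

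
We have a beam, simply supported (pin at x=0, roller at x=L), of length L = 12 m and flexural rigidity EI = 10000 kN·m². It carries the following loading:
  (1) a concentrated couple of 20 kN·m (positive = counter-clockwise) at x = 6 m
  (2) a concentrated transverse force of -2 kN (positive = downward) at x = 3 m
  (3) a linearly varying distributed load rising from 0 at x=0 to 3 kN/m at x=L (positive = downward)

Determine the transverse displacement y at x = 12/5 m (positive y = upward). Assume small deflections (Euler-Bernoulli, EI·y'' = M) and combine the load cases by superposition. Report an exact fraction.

Load 1 — applied couple M₀=20 kN·m at a=6 m (b=L-a=6):
  y_1 = (M₀x³/(6L)+C₁x)/EI  [x≤a] with C₁=M₀(3b²-L²)/(6L)=-10 = (20·(12/5)³/(6·12)+(-10)·(12/5))/10000 = -63/31250 m
Load 2 — point force P=-2 kN at a=3 m (b=L-a=9):
  y_2 = -Pbx(L²-b²-x²)/(6LEI)  [x≤a] = -(-2)·9·(12/5)·(12²-9²-(12/5)²)/(6·12·10000) = 4293/1250000 m
Load 3 — triangular load w₀=3 kN/m (0→w₀ over full span):
  y_3 = -w₀x(7L⁴-10L²x²+3x⁴)/(360LEI) = -3·(12/5)·(7·12⁴-10·12²·(12/5)²+3·(12/5)⁴)/(360·12·10000) = -222912/9765625 m
Superposition: y = Σ y_i = -3344967/156250000 m ≈ -0.021408 m

y(12/5) = -3344967/156250000 m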